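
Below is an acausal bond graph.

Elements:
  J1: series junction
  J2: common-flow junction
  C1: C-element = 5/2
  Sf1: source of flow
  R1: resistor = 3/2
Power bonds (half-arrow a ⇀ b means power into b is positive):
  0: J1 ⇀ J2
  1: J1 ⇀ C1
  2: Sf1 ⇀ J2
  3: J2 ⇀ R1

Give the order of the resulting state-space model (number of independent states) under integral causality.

1  (C1 all integral)

β2 stroke at Sf1  (source Sf1 imposes f)
β0 stroke at J2  (J2: bond 2 brought flow, rest push out)
β3 stroke at J2  (J2: bond 2 brought flow, rest push out)
β1 stroke at J1  (J1: bond 0 brought flow, rest push out)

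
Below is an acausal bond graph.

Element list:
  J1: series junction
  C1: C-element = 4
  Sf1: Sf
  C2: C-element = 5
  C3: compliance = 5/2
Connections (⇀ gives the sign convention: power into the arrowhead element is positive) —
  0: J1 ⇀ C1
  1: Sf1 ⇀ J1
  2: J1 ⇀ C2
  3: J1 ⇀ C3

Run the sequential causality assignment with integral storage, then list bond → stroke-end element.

b1 stroke at Sf1  (source Sf1 imposes f)
b0 stroke at J1  (1-jn J1 has f-setter on 1)
b2 stroke at J1  (common-f at J1 fixed by 1)
b3 stroke at J1  (J1: bond 1 brought flow, rest push out)

bond 0 →J1
bond 1 →Sf1
bond 2 →J1
bond 3 →J1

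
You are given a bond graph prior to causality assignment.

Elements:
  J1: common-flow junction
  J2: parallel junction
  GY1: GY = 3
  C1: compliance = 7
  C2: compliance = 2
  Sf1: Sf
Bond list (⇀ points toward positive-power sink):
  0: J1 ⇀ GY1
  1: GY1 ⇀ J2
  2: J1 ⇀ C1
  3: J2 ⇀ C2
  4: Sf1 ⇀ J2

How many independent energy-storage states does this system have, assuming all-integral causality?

b4 →Sf1  (Sf1: flow source, stroke at near end)
b2 →J1  (C1: C, integral causality)
b0 →GY1  (J1 needs exactly one f-in)
b1 →GY1  (GY1 both-in/both-out from 0)
b3 →J2  (closing 0-jn rule on J2)

2  (C1, C2 all integral)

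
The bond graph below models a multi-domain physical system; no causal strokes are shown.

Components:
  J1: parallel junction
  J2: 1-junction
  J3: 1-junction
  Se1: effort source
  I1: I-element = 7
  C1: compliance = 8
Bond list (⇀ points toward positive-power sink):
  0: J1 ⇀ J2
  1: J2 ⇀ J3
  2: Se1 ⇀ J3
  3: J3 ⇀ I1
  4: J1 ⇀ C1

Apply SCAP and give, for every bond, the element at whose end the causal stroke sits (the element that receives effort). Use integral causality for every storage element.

bond 2 →J3  (Se1 fixes effort; stroke away)
bond 3 →I1  (prefer integral on I1)
bond 1 →J3  (1-jn J3 has f-setter on 3)
bond 0 →J2  (J2 flow already set via bond 1)
bond 4 →J1  (J1 needs exactly one e-in)

b0 |J2
b1 |J3
b2 |J3
b3 |I1
b4 |J1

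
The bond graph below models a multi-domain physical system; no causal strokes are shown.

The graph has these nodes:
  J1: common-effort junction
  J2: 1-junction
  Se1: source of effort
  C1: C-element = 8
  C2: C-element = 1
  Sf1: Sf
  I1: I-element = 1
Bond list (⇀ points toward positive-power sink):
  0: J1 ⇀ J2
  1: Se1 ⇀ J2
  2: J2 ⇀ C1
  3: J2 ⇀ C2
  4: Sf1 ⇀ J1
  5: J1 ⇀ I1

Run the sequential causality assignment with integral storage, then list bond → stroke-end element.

b0 stroke→J1
b1 stroke→J2
b2 stroke→J2
b3 stroke→J2
b4 stroke→Sf1
b5 stroke→I1

bond 1 stroke at J2  (Se1 fixes effort; stroke away)
bond 4 stroke at Sf1  (Sf1 fixes flow; stroke at Sf1)
bond 2 stroke at J2  (C1 integral (e out))
bond 3 stroke at J2  (C2 integral (e out))
bond 0 stroke at J1  (closing 1-jn rule on J2)
bond 5 stroke at I1  (J1 effort already set via bond 0)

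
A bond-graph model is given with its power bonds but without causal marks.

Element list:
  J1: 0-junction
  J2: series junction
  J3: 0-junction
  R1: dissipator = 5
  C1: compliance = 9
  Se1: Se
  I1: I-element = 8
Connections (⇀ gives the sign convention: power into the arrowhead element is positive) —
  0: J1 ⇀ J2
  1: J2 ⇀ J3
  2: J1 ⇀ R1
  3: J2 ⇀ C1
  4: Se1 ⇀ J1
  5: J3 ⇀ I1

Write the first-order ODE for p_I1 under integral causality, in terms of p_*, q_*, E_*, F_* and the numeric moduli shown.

bond 4 →J1  (Se1 fixes effort; stroke away)
bond 0 →J2  (J1 effort already set via bond 4)
bond 2 →R1  (J1 effort already set via bond 4)
bond 3 →J2  (C1 outputs effort q/C1)
bond 1 →J3  (closing 1-jn rule on J2)
bond 5 →I1  (common-e at J3 fixed by 1)

dp_I1/dt = E_Se1 - q_C1/9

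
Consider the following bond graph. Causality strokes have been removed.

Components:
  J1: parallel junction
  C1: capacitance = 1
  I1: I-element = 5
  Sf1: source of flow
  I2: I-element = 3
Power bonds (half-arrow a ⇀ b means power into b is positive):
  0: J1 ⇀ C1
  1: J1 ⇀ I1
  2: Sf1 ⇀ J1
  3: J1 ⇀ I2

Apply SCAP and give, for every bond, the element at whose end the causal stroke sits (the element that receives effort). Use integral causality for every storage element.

β2 stroke at Sf1  (source Sf1 imposes f)
β0 stroke at J1  (prefer integral on C1)
β1 stroke at I1  (J1 effort already set via bond 0)
β3 stroke at I2  (J1: bond 0 brought effort, rest push out)

#0 |J1
#1 |I1
#2 |Sf1
#3 |I2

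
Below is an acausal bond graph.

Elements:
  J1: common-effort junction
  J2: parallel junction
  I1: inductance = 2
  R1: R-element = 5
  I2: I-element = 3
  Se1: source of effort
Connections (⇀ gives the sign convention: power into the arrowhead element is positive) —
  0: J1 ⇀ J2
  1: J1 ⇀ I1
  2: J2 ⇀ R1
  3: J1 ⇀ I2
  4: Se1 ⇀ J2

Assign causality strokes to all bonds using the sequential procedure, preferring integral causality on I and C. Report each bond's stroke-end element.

bond 0 →J1
bond 1 →I1
bond 2 →R1
bond 3 →I2
bond 4 →J2

bond 4 →J2  (Se1 (Se) sets effort on bond)
bond 0 →J1  (J2 effort already set via bond 4)
bond 2 →R1  (J2: bond 4 brought effort, rest push out)
bond 1 →I1  (J1: bond 0 brought effort, rest push out)
bond 3 →I2  (J1: bond 0 brought effort, rest push out)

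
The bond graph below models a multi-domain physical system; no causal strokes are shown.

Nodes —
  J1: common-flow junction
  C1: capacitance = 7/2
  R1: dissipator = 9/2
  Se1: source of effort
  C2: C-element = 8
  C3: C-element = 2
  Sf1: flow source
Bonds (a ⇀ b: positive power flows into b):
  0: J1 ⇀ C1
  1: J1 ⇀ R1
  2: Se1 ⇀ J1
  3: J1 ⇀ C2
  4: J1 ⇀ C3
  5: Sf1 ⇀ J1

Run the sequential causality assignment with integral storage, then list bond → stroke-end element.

#0 |J1
#1 |J1
#2 |J1
#3 |J1
#4 |J1
#5 |Sf1

bond 2 stroke→J1  (Se1: effort source, stroke at far end)
bond 5 stroke→Sf1  (Sf1 fixes flow; stroke at Sf1)
bond 0 stroke→J1  (J1: bond 5 brought flow, rest push out)
bond 1 stroke→J1  (1-jn J1 has f-setter on 5)
bond 3 stroke→J1  (common-f at J1 fixed by 5)
bond 4 stroke→J1  (1-jn J1 has f-setter on 5)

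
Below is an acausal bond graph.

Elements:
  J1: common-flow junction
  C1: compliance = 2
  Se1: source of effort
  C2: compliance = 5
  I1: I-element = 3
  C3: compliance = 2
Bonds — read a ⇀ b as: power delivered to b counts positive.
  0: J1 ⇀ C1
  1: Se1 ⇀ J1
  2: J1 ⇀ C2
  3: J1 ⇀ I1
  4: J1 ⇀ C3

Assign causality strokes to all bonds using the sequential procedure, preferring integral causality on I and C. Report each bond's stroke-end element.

b1 |J1  (Se1: effort source, stroke at far end)
b0 |J1  (prefer integral on C1)
b2 |J1  (C2 integral (e out))
b3 |I1  (prefer integral on I1)
b4 |J1  (J1 flow already set via bond 3)

β0 |J1
β1 |J1
β2 |J1
β3 |I1
β4 |J1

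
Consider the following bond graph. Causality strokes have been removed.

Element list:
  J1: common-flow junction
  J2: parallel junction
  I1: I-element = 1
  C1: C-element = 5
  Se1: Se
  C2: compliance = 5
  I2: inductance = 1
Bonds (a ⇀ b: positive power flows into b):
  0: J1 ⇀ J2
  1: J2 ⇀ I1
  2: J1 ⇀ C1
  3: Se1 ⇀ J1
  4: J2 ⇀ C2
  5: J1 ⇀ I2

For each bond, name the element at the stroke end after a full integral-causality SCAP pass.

bond 3 stroke→J1  (Se1 fixes effort; stroke away)
bond 1 stroke→I1  (I1: I, integral causality)
bond 2 stroke→J1  (C1 outputs effort q/C1)
bond 4 stroke→J2  (prefer integral on C2)
bond 0 stroke→J1  (J2 effort already set via bond 4)
bond 5 stroke→I2  (only one flow-in slot at J1)

b0 stroke→J1
b1 stroke→I1
b2 stroke→J1
b3 stroke→J1
b4 stroke→J2
b5 stroke→I2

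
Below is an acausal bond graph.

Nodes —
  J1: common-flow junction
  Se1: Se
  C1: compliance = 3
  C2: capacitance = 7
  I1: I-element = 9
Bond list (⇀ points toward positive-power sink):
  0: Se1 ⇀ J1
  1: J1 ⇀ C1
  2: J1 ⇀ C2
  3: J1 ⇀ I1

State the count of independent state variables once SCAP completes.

3  (C1, C2, I1 all integral)

β0 |J1  (Se1 fixes effort; stroke away)
β1 |J1  (C1 integral (e out))
β2 |J1  (C2: C, integral causality)
β3 |I1  (J1 needs exactly one f-in)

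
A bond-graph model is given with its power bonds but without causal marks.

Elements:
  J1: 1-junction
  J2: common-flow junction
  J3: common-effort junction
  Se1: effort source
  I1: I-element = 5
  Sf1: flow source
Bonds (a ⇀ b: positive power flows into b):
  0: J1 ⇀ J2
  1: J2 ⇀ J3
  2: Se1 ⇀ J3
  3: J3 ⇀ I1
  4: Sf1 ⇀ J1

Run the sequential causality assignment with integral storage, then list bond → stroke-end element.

#0 →J1
#1 →J2
#2 →J3
#3 →I1
#4 →Sf1

#2 stroke→J3  (Se1 fixes effort; stroke away)
#4 stroke→Sf1  (Sf1 fixes flow; stroke at Sf1)
#0 stroke→J1  (common-f at J1 fixed by 4)
#1 stroke→J2  (J2: bond 0 brought flow, rest push out)
#3 stroke→I1  (J3 effort already set via bond 2)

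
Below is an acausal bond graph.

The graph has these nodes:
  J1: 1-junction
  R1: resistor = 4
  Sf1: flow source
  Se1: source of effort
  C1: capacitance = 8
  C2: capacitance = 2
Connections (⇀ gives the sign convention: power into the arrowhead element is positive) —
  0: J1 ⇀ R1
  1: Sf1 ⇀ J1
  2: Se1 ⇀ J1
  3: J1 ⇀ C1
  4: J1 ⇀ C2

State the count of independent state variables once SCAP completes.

2  (C1, C2 all integral)

bond 1 |Sf1  (source Sf1 imposes f)
bond 2 |J1  (Se1: effort source, stroke at far end)
bond 0 |J1  (common-f at J1 fixed by 1)
bond 3 |J1  (J1: bond 1 brought flow, rest push out)
bond 4 |J1  (J1: bond 1 brought flow, rest push out)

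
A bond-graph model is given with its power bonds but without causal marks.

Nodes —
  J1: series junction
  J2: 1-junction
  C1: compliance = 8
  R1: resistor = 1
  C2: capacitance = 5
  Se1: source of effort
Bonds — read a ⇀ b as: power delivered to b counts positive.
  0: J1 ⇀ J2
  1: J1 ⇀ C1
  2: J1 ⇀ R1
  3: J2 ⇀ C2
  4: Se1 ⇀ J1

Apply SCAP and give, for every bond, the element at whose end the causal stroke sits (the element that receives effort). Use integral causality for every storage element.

#0 →J1
#1 →J1
#2 →R1
#3 →J2
#4 →J1

bond 4 |J1  (source Se1 imposes e)
bond 1 |J1  (C1 outputs effort q/C1)
bond 3 |J2  (C2 integral (e out))
bond 0 |J1  (closing 1-jn rule on J2)
bond 2 |R1  (J1 needs exactly one f-in)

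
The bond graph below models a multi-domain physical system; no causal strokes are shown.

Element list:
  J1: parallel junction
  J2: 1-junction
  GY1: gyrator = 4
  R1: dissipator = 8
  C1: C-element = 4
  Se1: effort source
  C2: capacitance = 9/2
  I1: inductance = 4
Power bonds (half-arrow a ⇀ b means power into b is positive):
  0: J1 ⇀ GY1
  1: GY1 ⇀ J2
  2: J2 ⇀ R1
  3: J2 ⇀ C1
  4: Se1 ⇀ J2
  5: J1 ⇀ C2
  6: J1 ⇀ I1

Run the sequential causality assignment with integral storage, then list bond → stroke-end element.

b0 →GY1
b1 →GY1
b2 →J2
b3 →J2
b4 →J2
b5 →J1
b6 →I1

b4 stroke at J2  (Se1 fixes effort; stroke away)
b3 stroke at J2  (C1 outputs effort q/C1)
b5 stroke at J1  (C2 integral (e out))
b0 stroke at GY1  (common-e at J1 fixed by 5)
b6 stroke at I1  (common-e at J1 fixed by 5)
b1 stroke at GY1  (through GY1, causality inverts; strokes same side of GY1)
b2 stroke at J2  (J2 flow already set via bond 1)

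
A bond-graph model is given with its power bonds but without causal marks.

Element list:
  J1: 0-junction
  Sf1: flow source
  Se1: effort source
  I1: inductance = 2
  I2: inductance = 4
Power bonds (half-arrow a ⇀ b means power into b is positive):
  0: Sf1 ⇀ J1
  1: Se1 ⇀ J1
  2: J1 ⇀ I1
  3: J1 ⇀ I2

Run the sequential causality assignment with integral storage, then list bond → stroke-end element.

#0 stroke→Sf1
#1 stroke→J1
#2 stroke→I1
#3 stroke→I2

#0 →Sf1  (source Sf1 imposes f)
#1 →J1  (Se1 (Se) sets effort on bond)
#2 →I1  (common-e at J1 fixed by 1)
#3 →I2  (common-e at J1 fixed by 1)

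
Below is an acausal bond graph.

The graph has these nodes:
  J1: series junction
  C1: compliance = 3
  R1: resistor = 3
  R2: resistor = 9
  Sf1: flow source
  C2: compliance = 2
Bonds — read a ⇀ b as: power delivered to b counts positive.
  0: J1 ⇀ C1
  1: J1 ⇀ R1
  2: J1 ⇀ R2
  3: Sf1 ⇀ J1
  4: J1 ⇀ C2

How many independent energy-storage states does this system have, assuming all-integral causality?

2  (C1, C2 all integral)

β3 →Sf1  (Sf1 fixes flow; stroke at Sf1)
β0 →J1  (1-jn J1 has f-setter on 3)
β1 →J1  (J1: bond 3 brought flow, rest push out)
β2 →J1  (1-jn J1 has f-setter on 3)
β4 →J1  (J1: bond 3 brought flow, rest push out)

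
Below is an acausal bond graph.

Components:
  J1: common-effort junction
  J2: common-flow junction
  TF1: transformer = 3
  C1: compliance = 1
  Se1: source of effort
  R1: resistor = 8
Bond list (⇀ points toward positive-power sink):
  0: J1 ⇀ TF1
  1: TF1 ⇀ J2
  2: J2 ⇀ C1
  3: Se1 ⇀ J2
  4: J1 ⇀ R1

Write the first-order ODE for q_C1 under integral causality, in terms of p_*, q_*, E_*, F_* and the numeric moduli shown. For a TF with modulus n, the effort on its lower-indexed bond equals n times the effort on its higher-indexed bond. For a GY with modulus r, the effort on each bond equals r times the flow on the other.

b3 |J2  (Se1 (Se) sets effort on bond)
b2 |J2  (C1 integral (e out))
b1 |TF1  (only one flow-in slot at J2)
b0 |J1  (TF1: transformer flips bond 1)
b4 |R1  (J1 effort already set via bond 0)

dq_C1/dt = 9*E_Se1/8 - 9*q_C1/8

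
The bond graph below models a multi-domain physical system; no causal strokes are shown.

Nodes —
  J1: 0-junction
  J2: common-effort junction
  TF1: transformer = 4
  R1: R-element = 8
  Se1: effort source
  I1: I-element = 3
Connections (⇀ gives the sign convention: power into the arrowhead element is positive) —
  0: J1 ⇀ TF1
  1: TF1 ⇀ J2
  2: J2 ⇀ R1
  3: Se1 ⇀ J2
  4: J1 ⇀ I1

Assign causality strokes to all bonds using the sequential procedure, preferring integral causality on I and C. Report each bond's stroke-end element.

bond 3 stroke at J2  (Se1: effort source, stroke at far end)
bond 1 stroke at TF1  (0-jn J2 has e-setter on 3)
bond 2 stroke at R1  (common-e at J2 fixed by 3)
bond 0 stroke at J1  (TF TF1: opposite of bond 1)
bond 4 stroke at I1  (J1: bond 0 brought effort, rest push out)

bond 0 stroke→J1
bond 1 stroke→TF1
bond 2 stroke→R1
bond 3 stroke→J2
bond 4 stroke→I1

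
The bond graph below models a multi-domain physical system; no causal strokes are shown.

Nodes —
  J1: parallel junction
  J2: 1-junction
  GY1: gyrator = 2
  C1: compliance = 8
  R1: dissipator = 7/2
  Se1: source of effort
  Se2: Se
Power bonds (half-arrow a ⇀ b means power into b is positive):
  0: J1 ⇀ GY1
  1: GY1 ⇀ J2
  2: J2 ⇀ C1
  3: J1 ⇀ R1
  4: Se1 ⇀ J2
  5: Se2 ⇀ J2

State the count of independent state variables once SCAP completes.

bond 4 |J2  (Se1 (Se) sets effort on bond)
bond 5 |J2  (source Se2 imposes e)
bond 2 |J2  (C1 integral (e out))
bond 1 |GY1  (J2 needs exactly one f-in)
bond 0 |GY1  (GY1 both-in/both-out from 1)
bond 3 |J1  (J1 needs exactly one e-in)

1  (C1 all integral)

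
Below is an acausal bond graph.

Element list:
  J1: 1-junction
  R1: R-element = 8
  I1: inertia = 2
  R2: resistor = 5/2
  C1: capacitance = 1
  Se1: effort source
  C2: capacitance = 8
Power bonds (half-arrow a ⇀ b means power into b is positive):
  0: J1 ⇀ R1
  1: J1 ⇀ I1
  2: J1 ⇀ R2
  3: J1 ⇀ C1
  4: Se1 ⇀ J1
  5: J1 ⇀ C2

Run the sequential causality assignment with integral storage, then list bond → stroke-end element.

bond 0 stroke at J1
bond 1 stroke at I1
bond 2 stroke at J1
bond 3 stroke at J1
bond 4 stroke at J1
bond 5 stroke at J1

bond 4 →J1  (Se1: effort source, stroke at far end)
bond 1 →I1  (I1: I, integral causality)
bond 0 →J1  (J1: bond 1 brought flow, rest push out)
bond 2 →J1  (J1: bond 1 brought flow, rest push out)
bond 3 →J1  (common-f at J1 fixed by 1)
bond 5 →J1  (J1: bond 1 brought flow, rest push out)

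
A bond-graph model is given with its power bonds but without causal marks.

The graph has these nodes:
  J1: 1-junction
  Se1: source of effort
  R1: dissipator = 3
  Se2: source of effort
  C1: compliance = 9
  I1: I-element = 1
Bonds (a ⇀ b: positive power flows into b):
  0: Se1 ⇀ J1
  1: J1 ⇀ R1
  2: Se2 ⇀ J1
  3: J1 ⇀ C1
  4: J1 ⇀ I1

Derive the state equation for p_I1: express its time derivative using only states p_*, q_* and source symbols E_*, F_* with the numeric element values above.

bond 0 stroke→J1  (Se1: effort source, stroke at far end)
bond 2 stroke→J1  (source Se2 imposes e)
bond 3 stroke→J1  (C1 integral (e out))
bond 4 stroke→I1  (I1 integral (f out))
bond 1 stroke→J1  (J1: bond 4 brought flow, rest push out)

dp_I1/dt = E_Se1 + E_Se2 - 3*p_I1 - q_C1/9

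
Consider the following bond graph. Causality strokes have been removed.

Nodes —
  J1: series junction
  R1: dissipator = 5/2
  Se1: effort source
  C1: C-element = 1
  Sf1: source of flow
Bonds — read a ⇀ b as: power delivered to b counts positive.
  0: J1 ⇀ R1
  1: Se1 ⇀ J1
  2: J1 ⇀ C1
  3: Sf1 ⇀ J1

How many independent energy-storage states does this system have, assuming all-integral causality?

1  (C1 all integral)

bond 1 |J1  (Se1 (Se) sets effort on bond)
bond 3 |Sf1  (source Sf1 imposes f)
bond 0 |J1  (1-jn J1 has f-setter on 3)
bond 2 |J1  (1-jn J1 has f-setter on 3)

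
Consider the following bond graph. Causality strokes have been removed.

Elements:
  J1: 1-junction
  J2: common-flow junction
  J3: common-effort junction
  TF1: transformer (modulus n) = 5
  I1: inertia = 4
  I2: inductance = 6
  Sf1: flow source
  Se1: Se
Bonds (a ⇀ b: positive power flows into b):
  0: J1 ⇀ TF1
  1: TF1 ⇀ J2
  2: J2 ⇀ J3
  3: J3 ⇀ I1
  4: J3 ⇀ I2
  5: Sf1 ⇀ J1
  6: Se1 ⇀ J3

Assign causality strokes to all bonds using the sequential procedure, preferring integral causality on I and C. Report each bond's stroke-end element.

#0 stroke→J1
#1 stroke→TF1
#2 stroke→J2
#3 stroke→I1
#4 stroke→I2
#5 stroke→Sf1
#6 stroke→J3

#5 →Sf1  (Sf1 fixes flow; stroke at Sf1)
#6 →J3  (Se1 (Se) sets effort on bond)
#0 →J1  (1-jn J1 has f-setter on 5)
#2 →J2  (common-e at J3 fixed by 6)
#3 →I1  (common-e at J3 fixed by 6)
#4 →I2  (0-jn J3 has e-setter on 6)
#1 →TF1  (TF1 one-in-one-out from 0)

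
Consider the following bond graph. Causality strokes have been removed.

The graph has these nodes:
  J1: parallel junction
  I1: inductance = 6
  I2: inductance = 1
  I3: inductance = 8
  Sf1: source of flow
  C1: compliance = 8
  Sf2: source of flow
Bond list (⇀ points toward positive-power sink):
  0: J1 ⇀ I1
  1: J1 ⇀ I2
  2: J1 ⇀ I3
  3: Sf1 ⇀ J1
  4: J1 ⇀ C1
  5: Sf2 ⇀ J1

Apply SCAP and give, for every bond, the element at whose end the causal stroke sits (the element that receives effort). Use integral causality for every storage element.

β3 stroke→Sf1  (source Sf1 imposes f)
β5 stroke→Sf2  (Sf2: flow source, stroke at near end)
β0 stroke→I1  (I1 outputs flow p/I1)
β1 stroke→I2  (I2: I, integral causality)
β2 stroke→I3  (I3: I, integral causality)
β4 stroke→J1  (only one effort-in slot at J1)

β0 |I1
β1 |I2
β2 |I3
β3 |Sf1
β4 |J1
β5 |Sf2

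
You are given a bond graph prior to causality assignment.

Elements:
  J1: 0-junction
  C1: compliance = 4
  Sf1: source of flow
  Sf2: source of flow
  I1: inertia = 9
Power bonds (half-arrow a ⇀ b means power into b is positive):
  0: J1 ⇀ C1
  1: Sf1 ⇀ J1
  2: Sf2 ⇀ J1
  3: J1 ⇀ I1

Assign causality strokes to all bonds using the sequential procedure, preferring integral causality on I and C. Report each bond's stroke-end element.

β0 |J1
β1 |Sf1
β2 |Sf2
β3 |I1

bond 1 →Sf1  (Sf1 (Sf) sets flow on bond)
bond 2 →Sf2  (source Sf2 imposes f)
bond 0 →J1  (C1: C, integral causality)
bond 3 →I1  (J1: bond 0 brought effort, rest push out)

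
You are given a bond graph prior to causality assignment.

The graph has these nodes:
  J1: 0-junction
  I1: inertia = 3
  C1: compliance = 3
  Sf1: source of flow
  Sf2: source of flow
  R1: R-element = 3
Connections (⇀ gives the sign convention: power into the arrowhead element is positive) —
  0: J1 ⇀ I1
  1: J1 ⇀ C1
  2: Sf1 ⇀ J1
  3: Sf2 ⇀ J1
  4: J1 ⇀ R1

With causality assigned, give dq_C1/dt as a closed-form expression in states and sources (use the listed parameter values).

b2 |Sf1  (Sf1 (Sf) sets flow on bond)
b3 |Sf2  (Sf2: flow source, stroke at near end)
b0 |I1  (I1 integral (f out))
b1 |J1  (C1 integral (e out))
b4 |R1  (0-jn J1 has e-setter on 1)

dq_C1/dt = F_Sf1 + F_Sf2 - p_I1/3 - q_C1/9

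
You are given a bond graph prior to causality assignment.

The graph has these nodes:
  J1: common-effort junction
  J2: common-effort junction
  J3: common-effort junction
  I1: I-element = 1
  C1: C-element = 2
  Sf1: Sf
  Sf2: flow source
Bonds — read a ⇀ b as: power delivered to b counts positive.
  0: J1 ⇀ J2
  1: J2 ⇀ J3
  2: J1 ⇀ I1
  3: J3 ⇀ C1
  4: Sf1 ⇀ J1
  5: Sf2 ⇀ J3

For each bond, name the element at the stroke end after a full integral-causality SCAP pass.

b0 |J1
b1 |J2
b2 |I1
b3 |J3
b4 |Sf1
b5 |Sf2

β4 |Sf1  (source Sf1 imposes f)
β5 |Sf2  (source Sf2 imposes f)
β2 |I1  (I1 integral (f out))
β0 |J1  (closing 0-jn rule on J1)
β1 |J2  (J2: last free bond brings effort in)
β3 |J3  (only one effort-in slot at J3)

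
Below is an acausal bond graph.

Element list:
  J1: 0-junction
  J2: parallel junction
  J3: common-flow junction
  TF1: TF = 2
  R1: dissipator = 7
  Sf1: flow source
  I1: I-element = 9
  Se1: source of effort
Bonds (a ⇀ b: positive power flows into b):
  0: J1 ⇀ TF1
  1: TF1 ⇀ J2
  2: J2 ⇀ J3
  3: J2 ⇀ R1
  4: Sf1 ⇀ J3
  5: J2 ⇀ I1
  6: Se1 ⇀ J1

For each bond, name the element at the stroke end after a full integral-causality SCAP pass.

b0 stroke at TF1
b1 stroke at J2
b2 stroke at J3
b3 stroke at R1
b4 stroke at Sf1
b5 stroke at I1
b6 stroke at J1

β4 →Sf1  (source Sf1 imposes f)
β6 →J1  (Se1 (Se) sets effort on bond)
β0 →TF1  (J1 effort already set via bond 6)
β2 →J3  (J3: bond 4 brought flow, rest push out)
β1 →J2  (TF1 one-in-one-out from 0)
β3 →R1  (common-e at J2 fixed by 1)
β5 →I1  (J2: bond 1 brought effort, rest push out)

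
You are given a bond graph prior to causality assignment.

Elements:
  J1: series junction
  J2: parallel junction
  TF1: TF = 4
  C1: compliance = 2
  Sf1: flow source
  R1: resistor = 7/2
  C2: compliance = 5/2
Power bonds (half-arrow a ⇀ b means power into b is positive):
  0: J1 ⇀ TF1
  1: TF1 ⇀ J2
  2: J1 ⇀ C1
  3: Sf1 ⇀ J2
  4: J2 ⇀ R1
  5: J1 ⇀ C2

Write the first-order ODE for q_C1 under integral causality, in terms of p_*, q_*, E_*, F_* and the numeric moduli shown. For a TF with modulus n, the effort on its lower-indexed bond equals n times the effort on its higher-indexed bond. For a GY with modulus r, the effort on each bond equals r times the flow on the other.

dq_C1/dt = -F_Sf1/4 - q_C1/112 - q_C2/140

β3 →Sf1  (source Sf1 imposes f)
β2 →J1  (C1: C, integral causality)
β5 →J1  (prefer integral on C2)
β0 →TF1  (J1 needs exactly one f-in)
β1 →J2  (TF1: transformer flips bond 0)
β4 →R1  (0-jn J2 has e-setter on 1)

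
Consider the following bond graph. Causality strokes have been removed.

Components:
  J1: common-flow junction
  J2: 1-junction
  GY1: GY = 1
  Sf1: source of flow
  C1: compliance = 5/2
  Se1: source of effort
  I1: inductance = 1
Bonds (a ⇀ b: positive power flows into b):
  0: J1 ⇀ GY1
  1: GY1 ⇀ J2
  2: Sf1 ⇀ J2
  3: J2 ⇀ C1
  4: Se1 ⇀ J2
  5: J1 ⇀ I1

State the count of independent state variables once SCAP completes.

#2 →Sf1  (Sf1 fixes flow; stroke at Sf1)
#4 →J2  (Se1 (Se) sets effort on bond)
#1 →J2  (J2 flow already set via bond 2)
#3 →J2  (1-jn J2 has f-setter on 2)
#0 →J1  (GY1 both-in/both-out from 1)
#5 →I1  (closing 1-jn rule on J1)

2  (C1, I1 all integral)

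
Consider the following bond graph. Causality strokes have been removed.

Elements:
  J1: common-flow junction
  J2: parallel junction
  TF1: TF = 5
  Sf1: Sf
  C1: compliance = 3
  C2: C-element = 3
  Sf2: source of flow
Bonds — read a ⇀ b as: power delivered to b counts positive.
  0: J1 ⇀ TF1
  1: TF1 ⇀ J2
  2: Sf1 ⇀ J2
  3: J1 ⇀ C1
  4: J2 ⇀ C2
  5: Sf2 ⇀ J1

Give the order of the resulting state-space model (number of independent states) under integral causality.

β2 stroke→Sf1  (Sf1 fixes flow; stroke at Sf1)
β5 stroke→Sf2  (Sf2 (Sf) sets flow on bond)
β0 stroke→J1  (J1 flow already set via bond 5)
β3 stroke→J1  (common-f at J1 fixed by 5)
β1 stroke→TF1  (TF TF1: opposite of bond 0)
β4 stroke→J2  (only one effort-in slot at J2)

2  (C1, C2 all integral)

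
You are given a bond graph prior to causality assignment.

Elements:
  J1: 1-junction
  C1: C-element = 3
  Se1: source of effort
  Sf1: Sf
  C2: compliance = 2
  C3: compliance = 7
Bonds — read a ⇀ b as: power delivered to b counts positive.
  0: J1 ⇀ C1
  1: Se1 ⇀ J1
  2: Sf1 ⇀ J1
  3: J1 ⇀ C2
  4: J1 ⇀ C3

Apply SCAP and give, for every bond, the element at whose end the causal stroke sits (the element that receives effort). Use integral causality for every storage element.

β1 stroke→J1  (Se1 (Se) sets effort on bond)
β2 stroke→Sf1  (Sf1 (Sf) sets flow on bond)
β0 stroke→J1  (J1 flow already set via bond 2)
β3 stroke→J1  (J1 flow already set via bond 2)
β4 stroke→J1  (J1: bond 2 brought flow, rest push out)

β0 stroke at J1
β1 stroke at J1
β2 stroke at Sf1
β3 stroke at J1
β4 stroke at J1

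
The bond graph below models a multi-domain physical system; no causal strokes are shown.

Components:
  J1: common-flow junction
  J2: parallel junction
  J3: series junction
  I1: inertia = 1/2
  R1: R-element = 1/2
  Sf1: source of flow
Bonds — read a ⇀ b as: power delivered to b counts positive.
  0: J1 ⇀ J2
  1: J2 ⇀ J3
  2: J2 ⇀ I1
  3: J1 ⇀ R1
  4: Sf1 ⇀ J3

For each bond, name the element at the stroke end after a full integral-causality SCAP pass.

bond 4 |Sf1  (Sf1 fixes flow; stroke at Sf1)
bond 1 |J3  (1-jn J3 has f-setter on 4)
bond 2 |I1  (I1 outputs flow p/I1)
bond 0 |J2  (closing 0-jn rule on J2)
bond 3 |J1  (1-jn J1 has f-setter on 0)

b0 stroke at J2
b1 stroke at J3
b2 stroke at I1
b3 stroke at J1
b4 stroke at Sf1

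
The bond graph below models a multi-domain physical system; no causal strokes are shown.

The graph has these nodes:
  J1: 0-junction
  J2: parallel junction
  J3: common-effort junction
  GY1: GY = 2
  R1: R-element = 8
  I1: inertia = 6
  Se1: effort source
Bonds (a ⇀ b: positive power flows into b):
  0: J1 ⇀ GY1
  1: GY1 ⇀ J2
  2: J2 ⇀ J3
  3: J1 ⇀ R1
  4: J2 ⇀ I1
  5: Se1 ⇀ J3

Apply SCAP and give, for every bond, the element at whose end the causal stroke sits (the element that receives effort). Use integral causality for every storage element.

b5 |J3  (Se1: effort source, stroke at far end)
b2 |J2  (J3 effort already set via bond 5)
b1 |GY1  (J2: bond 2 brought effort, rest push out)
b4 |I1  (common-e at J2 fixed by 2)
b0 |GY1  (GY GY1: same side as bond 1)
b3 |J1  (J1: last free bond brings effort in)

b0 |GY1
b1 |GY1
b2 |J2
b3 |J1
b4 |I1
b5 |J3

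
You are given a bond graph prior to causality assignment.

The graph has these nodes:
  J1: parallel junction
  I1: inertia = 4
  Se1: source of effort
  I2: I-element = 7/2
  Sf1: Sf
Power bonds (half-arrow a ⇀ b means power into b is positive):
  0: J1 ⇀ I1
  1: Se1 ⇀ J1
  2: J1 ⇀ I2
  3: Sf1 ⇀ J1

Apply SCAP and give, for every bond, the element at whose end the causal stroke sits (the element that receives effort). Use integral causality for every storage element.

β0 stroke at I1
β1 stroke at J1
β2 stroke at I2
β3 stroke at Sf1

β1 stroke at J1  (Se1 fixes effort; stroke away)
β3 stroke at Sf1  (Sf1: flow source, stroke at near end)
β0 stroke at I1  (common-e at J1 fixed by 1)
β2 stroke at I2  (J1: bond 1 brought effort, rest push out)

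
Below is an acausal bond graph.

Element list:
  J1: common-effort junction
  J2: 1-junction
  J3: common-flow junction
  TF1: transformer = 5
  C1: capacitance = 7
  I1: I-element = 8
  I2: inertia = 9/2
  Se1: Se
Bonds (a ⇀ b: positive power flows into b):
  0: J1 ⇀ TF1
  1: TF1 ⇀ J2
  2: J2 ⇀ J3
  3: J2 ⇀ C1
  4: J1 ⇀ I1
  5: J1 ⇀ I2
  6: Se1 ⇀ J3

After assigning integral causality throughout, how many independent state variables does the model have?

3  (C1, I1, I2 all integral)

b6 stroke→J3  (Se1: effort source, stroke at far end)
b2 stroke→J2  (closing 1-jn rule on J3)
b3 stroke→J2  (C1 integral (e out))
b1 stroke→TF1  (only one flow-in slot at J2)
b0 stroke→J1  (TF TF1: opposite of bond 1)
b4 stroke→I1  (J1: bond 0 brought effort, rest push out)
b5 stroke→I2  (common-e at J1 fixed by 0)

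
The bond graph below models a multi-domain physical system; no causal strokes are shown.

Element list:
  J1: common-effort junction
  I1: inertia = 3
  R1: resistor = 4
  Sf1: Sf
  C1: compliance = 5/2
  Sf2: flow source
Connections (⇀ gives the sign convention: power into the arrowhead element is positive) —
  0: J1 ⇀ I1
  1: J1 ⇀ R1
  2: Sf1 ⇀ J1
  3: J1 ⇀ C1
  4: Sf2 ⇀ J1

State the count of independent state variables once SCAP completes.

2  (C1, I1 all integral)

β2 stroke→Sf1  (Sf1 (Sf) sets flow on bond)
β4 stroke→Sf2  (Sf2 (Sf) sets flow on bond)
β0 stroke→I1  (I1: I, integral causality)
β3 stroke→J1  (C1 integral (e out))
β1 stroke→R1  (common-e at J1 fixed by 3)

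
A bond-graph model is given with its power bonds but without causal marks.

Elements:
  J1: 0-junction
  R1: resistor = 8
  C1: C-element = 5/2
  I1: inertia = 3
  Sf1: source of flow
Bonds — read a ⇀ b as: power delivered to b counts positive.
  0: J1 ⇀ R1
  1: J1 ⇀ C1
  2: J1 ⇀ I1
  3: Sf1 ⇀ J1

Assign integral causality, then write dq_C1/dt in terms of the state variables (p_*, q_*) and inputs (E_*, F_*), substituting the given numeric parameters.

bond 3 stroke at Sf1  (Sf1 fixes flow; stroke at Sf1)
bond 1 stroke at J1  (C1 outputs effort q/C1)
bond 0 stroke at R1  (J1: bond 1 brought effort, rest push out)
bond 2 stroke at I1  (J1 effort already set via bond 1)

dq_C1/dt = F_Sf1 - p_I1/3 - q_C1/20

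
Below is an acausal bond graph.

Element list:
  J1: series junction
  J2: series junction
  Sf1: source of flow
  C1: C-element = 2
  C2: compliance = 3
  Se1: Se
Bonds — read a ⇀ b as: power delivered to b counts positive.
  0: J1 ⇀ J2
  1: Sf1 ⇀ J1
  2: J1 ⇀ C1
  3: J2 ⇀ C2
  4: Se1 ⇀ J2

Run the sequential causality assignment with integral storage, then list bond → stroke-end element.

β1 →Sf1  (source Sf1 imposes f)
β4 →J2  (Se1: effort source, stroke at far end)
β0 →J1  (common-f at J1 fixed by 1)
β2 →J1  (1-jn J1 has f-setter on 1)
β3 →J2  (J2 flow already set via bond 0)

bond 0 stroke at J1
bond 1 stroke at Sf1
bond 2 stroke at J1
bond 3 stroke at J2
bond 4 stroke at J2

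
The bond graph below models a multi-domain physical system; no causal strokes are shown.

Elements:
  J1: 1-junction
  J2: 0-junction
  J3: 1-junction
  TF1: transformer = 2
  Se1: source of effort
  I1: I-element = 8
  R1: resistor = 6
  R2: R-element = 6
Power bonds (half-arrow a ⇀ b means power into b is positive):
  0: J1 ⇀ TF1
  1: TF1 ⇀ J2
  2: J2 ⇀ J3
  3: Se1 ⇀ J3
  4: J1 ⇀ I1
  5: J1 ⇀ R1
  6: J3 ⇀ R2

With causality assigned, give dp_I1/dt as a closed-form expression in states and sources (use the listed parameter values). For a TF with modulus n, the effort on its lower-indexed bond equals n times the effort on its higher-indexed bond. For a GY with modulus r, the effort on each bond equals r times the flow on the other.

β3 stroke→J3  (Se1 fixes effort; stroke away)
β4 stroke→I1  (prefer integral on I1)
β0 stroke→J1  (1-jn J1 has f-setter on 4)
β5 stroke→J1  (J1 flow already set via bond 4)
β1 stroke→TF1  (TF1: transformer flips bond 0)
β2 stroke→J2  (only one effort-in slot at J2)
β6 stroke→J3  (J3: bond 2 brought flow, rest push out)

dp_I1/dt = 2*E_Se1 - 15*p_I1/4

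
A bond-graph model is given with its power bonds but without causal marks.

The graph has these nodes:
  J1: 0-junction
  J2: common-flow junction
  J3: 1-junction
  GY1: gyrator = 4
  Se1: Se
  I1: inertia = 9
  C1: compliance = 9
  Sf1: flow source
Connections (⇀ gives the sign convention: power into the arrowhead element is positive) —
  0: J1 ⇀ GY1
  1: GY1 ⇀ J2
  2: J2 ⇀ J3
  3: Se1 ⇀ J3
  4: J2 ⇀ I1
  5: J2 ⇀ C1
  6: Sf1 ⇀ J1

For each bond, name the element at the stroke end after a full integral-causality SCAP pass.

b0 stroke→J1
b1 stroke→J2
b2 stroke→J2
b3 stroke→J3
b4 stroke→I1
b5 stroke→J2
b6 stroke→Sf1

b3 stroke→J3  (Se1: effort source, stroke at far end)
b6 stroke→Sf1  (Sf1 (Sf) sets flow on bond)
b0 stroke→J1  (J1: last free bond brings effort in)
b2 stroke→J2  (J3 needs exactly one f-in)
b1 stroke→J2  (GY1: gyrator matches bond 0)
b4 stroke→I1  (prefer integral on I1)
b5 stroke→J2  (J2 flow already set via bond 4)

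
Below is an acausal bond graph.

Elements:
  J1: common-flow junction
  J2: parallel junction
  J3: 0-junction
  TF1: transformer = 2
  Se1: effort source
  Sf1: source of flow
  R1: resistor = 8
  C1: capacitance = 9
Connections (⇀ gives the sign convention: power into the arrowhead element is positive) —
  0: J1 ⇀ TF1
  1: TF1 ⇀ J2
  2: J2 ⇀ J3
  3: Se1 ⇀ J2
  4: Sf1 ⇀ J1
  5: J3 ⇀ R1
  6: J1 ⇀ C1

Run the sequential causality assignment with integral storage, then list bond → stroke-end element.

β3 |J2  (source Se1 imposes e)
β4 |Sf1  (Sf1 (Sf) sets flow on bond)
β0 |J1  (J1: bond 4 brought flow, rest push out)
β6 |J1  (J1: bond 4 brought flow, rest push out)
β1 |TF1  (0-jn J2 has e-setter on 3)
β2 |J3  (common-e at J2 fixed by 3)
β5 |R1  (0-jn J3 has e-setter on 2)

#0 |J1
#1 |TF1
#2 |J3
#3 |J2
#4 |Sf1
#5 |R1
#6 |J1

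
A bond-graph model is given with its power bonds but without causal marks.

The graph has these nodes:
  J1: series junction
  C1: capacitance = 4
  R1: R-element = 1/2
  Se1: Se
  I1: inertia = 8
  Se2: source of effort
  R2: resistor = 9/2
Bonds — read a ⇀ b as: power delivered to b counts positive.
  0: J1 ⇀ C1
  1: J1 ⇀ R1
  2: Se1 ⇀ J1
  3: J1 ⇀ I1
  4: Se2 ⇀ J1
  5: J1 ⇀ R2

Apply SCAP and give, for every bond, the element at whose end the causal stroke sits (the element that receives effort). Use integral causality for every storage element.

bond 2 stroke→J1  (Se1: effort source, stroke at far end)
bond 4 stroke→J1  (Se2 fixes effort; stroke away)
bond 0 stroke→J1  (prefer integral on C1)
bond 3 stroke→I1  (I1: I, integral causality)
bond 1 stroke→J1  (common-f at J1 fixed by 3)
bond 5 stroke→J1  (1-jn J1 has f-setter on 3)

b0 stroke at J1
b1 stroke at J1
b2 stroke at J1
b3 stroke at I1
b4 stroke at J1
b5 stroke at J1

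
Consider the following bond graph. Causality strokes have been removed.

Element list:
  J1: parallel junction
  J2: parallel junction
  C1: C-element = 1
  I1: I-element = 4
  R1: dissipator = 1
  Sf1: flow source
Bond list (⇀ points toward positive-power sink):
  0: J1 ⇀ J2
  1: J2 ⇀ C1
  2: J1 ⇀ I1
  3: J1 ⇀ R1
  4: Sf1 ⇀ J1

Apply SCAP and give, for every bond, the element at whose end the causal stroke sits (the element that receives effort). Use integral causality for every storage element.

bond 4 |Sf1  (Sf1: flow source, stroke at near end)
bond 1 |J2  (C1 outputs effort q/C1)
bond 0 |J1  (common-e at J2 fixed by 1)
bond 2 |I1  (J1: bond 0 brought effort, rest push out)
bond 3 |R1  (common-e at J1 fixed by 0)

β0 →J1
β1 →J2
β2 →I1
β3 →R1
β4 →Sf1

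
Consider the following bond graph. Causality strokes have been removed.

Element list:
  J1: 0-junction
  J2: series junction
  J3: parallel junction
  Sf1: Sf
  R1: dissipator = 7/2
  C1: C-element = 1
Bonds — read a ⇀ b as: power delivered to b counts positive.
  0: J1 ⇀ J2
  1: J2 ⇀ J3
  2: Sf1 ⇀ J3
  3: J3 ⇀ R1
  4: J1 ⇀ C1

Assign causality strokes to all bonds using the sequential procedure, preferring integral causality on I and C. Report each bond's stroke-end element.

b2 stroke at Sf1  (Sf1: flow source, stroke at near end)
b4 stroke at J1  (C1 integral (e out))
b0 stroke at J2  (0-jn J1 has e-setter on 4)
b1 stroke at J3  (J2: last free bond brings flow in)
b3 stroke at R1  (common-e at J3 fixed by 1)

b0 stroke at J2
b1 stroke at J3
b2 stroke at Sf1
b3 stroke at R1
b4 stroke at J1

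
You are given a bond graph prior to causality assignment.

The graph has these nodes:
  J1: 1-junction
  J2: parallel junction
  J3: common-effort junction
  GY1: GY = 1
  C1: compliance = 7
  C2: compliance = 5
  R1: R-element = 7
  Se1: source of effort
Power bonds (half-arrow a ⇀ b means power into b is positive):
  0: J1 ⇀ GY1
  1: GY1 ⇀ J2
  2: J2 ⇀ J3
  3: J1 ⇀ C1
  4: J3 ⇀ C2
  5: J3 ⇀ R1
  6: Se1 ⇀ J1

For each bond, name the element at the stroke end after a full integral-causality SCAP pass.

β6 stroke at J1  (Se1 (Se) sets effort on bond)
β3 stroke at J1  (prefer integral on C1)
β0 stroke at GY1  (J1 needs exactly one f-in)
β1 stroke at GY1  (GY1: gyrator matches bond 0)
β2 stroke at J2  (only one effort-in slot at J2)
β4 stroke at J3  (C2 outputs effort q/C2)
β5 stroke at R1  (common-e at J3 fixed by 4)

bond 0 stroke at GY1
bond 1 stroke at GY1
bond 2 stroke at J2
bond 3 stroke at J1
bond 4 stroke at J3
bond 5 stroke at R1
bond 6 stroke at J1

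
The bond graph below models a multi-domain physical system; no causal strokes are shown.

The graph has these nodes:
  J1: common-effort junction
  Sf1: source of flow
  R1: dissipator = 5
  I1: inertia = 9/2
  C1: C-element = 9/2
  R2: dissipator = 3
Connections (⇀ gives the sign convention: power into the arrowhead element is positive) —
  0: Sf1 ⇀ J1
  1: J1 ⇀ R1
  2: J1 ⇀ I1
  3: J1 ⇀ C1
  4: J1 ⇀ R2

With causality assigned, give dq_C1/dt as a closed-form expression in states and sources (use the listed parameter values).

dq_C1/dt = F_Sf1 - 2*p_I1/9 - 16*q_C1/135

bond 0 →Sf1  (Sf1 (Sf) sets flow on bond)
bond 2 →I1  (I1: I, integral causality)
bond 3 →J1  (prefer integral on C1)
bond 1 →R1  (J1 effort already set via bond 3)
bond 4 →R2  (J1 effort already set via bond 3)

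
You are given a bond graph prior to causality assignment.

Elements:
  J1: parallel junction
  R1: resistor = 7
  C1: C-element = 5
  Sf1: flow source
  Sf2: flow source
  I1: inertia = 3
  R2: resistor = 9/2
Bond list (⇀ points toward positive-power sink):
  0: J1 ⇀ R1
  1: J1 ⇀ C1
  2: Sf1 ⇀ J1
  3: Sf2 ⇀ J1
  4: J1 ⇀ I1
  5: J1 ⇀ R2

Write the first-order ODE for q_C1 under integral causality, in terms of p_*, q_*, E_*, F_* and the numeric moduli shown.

dq_C1/dt = F_Sf1 + F_Sf2 - p_I1/3 - 23*q_C1/315

β2 |Sf1  (Sf1 fixes flow; stroke at Sf1)
β3 |Sf2  (Sf2: flow source, stroke at near end)
β1 |J1  (C1 outputs effort q/C1)
β0 |R1  (common-e at J1 fixed by 1)
β4 |I1  (J1: bond 1 brought effort, rest push out)
β5 |R2  (0-jn J1 has e-setter on 1)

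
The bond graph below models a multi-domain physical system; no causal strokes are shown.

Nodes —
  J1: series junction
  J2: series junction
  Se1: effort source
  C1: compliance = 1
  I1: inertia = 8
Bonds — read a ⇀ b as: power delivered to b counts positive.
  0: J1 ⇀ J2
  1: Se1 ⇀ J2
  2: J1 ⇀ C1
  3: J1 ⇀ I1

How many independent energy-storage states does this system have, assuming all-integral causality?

2  (C1, I1 all integral)

bond 1 stroke→J2  (source Se1 imposes e)
bond 0 stroke→J1  (J2: last free bond brings flow in)
bond 2 stroke→J1  (C1 integral (e out))
bond 3 stroke→I1  (J1: last free bond brings flow in)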